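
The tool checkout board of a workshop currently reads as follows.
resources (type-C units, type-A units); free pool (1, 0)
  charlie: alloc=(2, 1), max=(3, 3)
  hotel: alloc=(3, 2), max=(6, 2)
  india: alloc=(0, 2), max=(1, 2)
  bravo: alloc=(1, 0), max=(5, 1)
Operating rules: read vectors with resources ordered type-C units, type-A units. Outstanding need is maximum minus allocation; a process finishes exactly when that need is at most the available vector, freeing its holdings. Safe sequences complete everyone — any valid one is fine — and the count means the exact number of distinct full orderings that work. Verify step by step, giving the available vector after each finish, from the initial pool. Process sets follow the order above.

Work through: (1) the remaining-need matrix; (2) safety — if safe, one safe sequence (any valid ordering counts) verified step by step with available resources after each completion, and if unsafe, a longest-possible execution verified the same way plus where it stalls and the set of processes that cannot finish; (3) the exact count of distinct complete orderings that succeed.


(1) Outstanding need per process (order type-C units, type-A units):
  charlie: (1, 2)
  hotel: (3, 0)
  india: (1, 0)
  bravo: (4, 1)
(2) SAFE — a valid safe sequence is india, charlie, hotel, bravo.
Key observation: the order's first zero-slack moment is india ((1, 0) needed, (1, 0) free — a requested resource with nothing to spare).
Walking it through:
  pool = (1, 0)
  run india (needs (1, 0), free (1, 0)); after release of (0, 2) the pool is (1, 2)
  run charlie (needs (1, 2), free (1, 2)); after release of (2, 1) the pool is (3, 3)
  run hotel (needs (3, 0), free (3, 3)); after release of (3, 2) the pool is (6, 5)
  run bravo (needs (4, 1), free (6, 5)); after release of (1, 0) the pool is (7, 5)
(3) The exact count: 1 of the possible complete orderings is a safe sequence.


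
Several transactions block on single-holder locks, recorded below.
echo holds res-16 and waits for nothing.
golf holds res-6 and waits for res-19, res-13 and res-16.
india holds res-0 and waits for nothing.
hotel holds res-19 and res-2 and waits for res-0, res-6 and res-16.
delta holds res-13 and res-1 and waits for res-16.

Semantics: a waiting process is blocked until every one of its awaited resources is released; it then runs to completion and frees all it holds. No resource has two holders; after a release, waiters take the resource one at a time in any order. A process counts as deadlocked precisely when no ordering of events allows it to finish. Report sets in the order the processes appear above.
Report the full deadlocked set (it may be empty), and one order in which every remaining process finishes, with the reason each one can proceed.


The deadlocked set is golf and hotel.
Key observation: nobody on the ring golf -> hotel -> golf can start until another member finishes, which never happens; no other process is dragged down with it.
A valid finishing order for the others: echo, delta, india.
Check, step by step:
  echo: no waits; runs immediately, freeing res-16
  delta waits on res-16 — all released -> runs and releases res-13 and res-1
  india: no waits; runs immediately, freeing res-0


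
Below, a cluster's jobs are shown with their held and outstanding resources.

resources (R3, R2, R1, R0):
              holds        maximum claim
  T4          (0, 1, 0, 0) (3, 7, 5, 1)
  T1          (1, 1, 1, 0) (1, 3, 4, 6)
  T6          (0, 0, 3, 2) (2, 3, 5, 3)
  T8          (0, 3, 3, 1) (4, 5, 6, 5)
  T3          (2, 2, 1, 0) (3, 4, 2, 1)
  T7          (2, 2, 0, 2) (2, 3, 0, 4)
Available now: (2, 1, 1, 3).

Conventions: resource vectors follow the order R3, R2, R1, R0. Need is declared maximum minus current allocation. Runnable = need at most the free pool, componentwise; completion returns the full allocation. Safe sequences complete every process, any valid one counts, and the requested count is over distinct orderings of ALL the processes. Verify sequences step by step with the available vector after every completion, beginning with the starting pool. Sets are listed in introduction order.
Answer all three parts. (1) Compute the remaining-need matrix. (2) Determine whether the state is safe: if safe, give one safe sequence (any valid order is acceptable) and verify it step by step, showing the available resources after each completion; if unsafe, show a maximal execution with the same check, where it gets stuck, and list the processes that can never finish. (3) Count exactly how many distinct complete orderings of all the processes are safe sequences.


(1) Need matrix, components ordered R3, R2, R1, R0:
  T4: (3, 6, 5, 1)
  T1: (0, 2, 3, 6)
  T6: (2, 3, 2, 1)
  T8: (4, 2, 3, 4)
  T3: (1, 2, 1, 1)
  T7: (0, 1, 0, 2)
(2) The state is SAFE; one workable sequence: T7, T3, T6, T8, T1, T4.
Key observation: T7 marks the first exact bind of the order: its need (0, 1, 0, 2) fits the free (2, 1, 1, 3) with zero slack on a requested resource.
Verifying each step:
  pool = (2, 1, 1, 3)
  run T7 (needs (0, 1, 0, 2), free (2, 1, 1, 3)); after release of (2, 2, 0, 2) the pool is (4, 3, 1, 5)
  run T3 (needs (1, 2, 1, 1), free (4, 3, 1, 5)); after release of (2, 2, 1, 0) the pool is (6, 5, 2, 5)
  run T6 (needs (2, 3, 2, 1), free (6, 5, 2, 5)); after release of (0, 0, 3, 2) the pool is (6, 5, 5, 7)
  run T8 (needs (4, 2, 3, 4), free (6, 5, 5, 7)); after release of (0, 3, 3, 1) the pool is (6, 8, 8, 8)
  run T1 (needs (0, 2, 3, 6), free (6, 8, 8, 8)); after release of (1, 1, 1, 0) the pool is (7, 9, 9, 8)
  run T4 (needs (3, 6, 5, 1), free (7, 9, 9, 8)); after release of (0, 1, 0, 0) the pool is (7, 10, 9, 8)
(3) Precisely 4 of the possible complete orderings are safe sequences.


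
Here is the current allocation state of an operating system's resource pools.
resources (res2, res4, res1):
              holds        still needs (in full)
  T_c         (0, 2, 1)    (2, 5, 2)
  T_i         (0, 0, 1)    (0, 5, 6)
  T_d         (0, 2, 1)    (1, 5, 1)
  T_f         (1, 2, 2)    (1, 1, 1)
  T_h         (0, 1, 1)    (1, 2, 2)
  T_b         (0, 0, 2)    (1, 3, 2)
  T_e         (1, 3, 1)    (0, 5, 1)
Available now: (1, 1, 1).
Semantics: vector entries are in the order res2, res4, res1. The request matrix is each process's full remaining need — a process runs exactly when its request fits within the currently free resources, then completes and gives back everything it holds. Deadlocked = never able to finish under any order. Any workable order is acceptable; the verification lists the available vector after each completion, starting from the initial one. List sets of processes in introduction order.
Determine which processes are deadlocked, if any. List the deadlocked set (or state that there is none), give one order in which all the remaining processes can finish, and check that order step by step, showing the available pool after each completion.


Deadlocked: T_c, T_i, T_d and T_e.
Key observation: once T_f, T_h, T_b finish, the pool peaks at (2, 4, 6) — and every remaining process still needs more res4 than that.
One completion order for the rest: T_f, T_h, T_b. Check, step by step:
  pool = (1, 1, 1)
  run T_f (needs (1, 1, 1), free (1, 1, 1)); after release of (1, 2, 2) the pool is (2, 3, 3)
  run T_h (needs (1, 2, 2), free (2, 3, 3)); after release of (0, 1, 1) the pool is (2, 4, 4)
  run T_b (needs (1, 3, 2), free (2, 4, 4)); after release of (0, 0, 2) the pool is (2, 4, 6)
None of the blocked processes ever fits:
  blocked: T_c wants (2, 5, 2), pool (2, 4, 6) — not enough res4
  blocked: T_i wants (0, 5, 6), pool (2, 4, 6) — not enough res4
  blocked: T_d wants (1, 5, 1), pool (2, 4, 6) — not enough res4
  blocked: T_e wants (0, 5, 1), pool (2, 4, 6) — not enough res4


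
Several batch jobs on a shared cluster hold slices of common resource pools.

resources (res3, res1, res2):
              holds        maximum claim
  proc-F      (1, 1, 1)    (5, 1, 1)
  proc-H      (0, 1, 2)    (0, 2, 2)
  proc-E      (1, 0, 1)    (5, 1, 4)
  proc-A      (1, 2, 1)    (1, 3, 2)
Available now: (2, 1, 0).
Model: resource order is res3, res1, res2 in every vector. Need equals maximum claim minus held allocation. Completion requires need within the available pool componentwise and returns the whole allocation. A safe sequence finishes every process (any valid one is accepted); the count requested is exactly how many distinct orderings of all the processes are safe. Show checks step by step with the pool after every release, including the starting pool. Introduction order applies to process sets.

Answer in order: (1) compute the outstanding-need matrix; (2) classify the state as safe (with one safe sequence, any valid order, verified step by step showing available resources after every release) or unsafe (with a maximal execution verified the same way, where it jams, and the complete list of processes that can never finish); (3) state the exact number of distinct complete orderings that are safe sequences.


(1) Outstanding need per process (order res3, res1, res2):
  proc-F: (4, 0, 0)
  proc-H: (0, 1, 0)
  proc-E: (4, 1, 3)
  proc-A: (0, 1, 1)
(2) UNSAFE.
Key observation: even finishing proc-H, proc-A leaves just (3, 4, 3) free — too little res3 for any of the remaining processes.
Going as far as possible: proc-H, proc-A; after that, nothing fits. Check, step by step:
  pool = (2, 1, 0)
  proc-H needs (0, 1, 0) <= (2, 1, 0) -> finishes; pool += (0, 1, 2) = (2, 2, 2)
  proc-A needs (0, 1, 1) <= (2, 2, 2) -> finishes; pool += (1, 2, 1) = (3, 4, 3)
  proc-F still needs (4, 0, 0) but only (3, 4, 3) is free — short on res3
  proc-E still needs (4, 1, 3) but only (3, 4, 3) is free — short on res3
Permanently blocked: proc-F and proc-E.
(3) Precisely 0 of the possible complete orderings are safe sequences.


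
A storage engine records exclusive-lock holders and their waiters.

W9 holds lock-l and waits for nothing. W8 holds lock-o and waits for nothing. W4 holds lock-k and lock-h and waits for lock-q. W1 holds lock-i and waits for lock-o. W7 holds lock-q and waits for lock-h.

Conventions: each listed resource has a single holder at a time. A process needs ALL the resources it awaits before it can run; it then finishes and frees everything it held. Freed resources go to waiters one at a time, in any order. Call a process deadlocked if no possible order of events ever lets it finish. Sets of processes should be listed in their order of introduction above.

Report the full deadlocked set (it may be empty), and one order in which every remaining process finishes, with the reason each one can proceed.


Deadlocked: W4 and W7.
Key observation: the waits loop around W4 -> W7 -> W4 with no way out; no other process is dragged down with it.
One completion order for the rest: W8, W9, W1.
Verifying each step:
  run W8 (it waits on nothing); releases lock-o
  run W9 (it waits on nothing); releases lock-l
  run W1 (all its waits — lock-o — are resolved); releases lock-i


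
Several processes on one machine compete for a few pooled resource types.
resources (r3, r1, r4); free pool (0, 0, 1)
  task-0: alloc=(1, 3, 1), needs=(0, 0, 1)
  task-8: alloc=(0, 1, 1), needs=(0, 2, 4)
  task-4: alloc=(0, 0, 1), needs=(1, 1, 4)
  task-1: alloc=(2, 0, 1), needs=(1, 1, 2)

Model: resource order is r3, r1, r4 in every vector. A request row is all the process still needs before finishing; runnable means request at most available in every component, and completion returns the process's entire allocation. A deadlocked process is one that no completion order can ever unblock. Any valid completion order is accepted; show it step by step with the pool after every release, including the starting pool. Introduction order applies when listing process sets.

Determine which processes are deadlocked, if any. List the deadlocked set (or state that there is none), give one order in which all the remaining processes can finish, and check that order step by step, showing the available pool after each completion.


Deadlocked set: task-8 and task-4.
Key observation: after task-0, task-1 complete, (3, 3, 3) is the best the pool ever gets, yet each leftover process wants more r4.
A valid finishing order for the others: task-0, task-1. Step-by-step check:
  pool = (0, 0, 1)
  task-0: need (0, 0, 1) fits (0, 0, 1); releases (1, 3, 1), pool now (1, 3, 2)
  task-1: need (1, 1, 2) fits (1, 3, 2); releases (2, 0, 1), pool now (3, 3, 3)
None of the blocked processes ever fits:
  blocked: task-8 wants (0, 2, 4), pool (3, 3, 3) — not enough r4
  blocked: task-4 wants (1, 1, 4), pool (3, 3, 3) — not enough r4


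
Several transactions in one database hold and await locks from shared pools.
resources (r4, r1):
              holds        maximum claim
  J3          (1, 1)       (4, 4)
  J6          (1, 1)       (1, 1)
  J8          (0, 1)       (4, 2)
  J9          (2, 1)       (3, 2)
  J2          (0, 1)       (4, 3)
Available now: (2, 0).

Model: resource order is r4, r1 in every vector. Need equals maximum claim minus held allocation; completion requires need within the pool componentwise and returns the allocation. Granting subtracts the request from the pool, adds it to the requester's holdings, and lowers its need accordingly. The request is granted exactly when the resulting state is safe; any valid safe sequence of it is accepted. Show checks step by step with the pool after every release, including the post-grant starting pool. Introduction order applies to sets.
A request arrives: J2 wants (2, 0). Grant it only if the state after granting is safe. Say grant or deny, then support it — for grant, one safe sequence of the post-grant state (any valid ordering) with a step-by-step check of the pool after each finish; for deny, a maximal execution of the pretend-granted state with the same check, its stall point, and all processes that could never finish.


GRANT. The post-grant state is safe; one safe sequence: J6, J9, J2, J3, J8.
Key observation: the transfer keeps a workable pool ((0, 0)); J6 starts the safe sequence.
Step-by-step check of the post-grant state:
  pool = (0, 0)
  J6 needs (0, 0) <= (0, 0) -> finishes; pool += (1, 1) = (1, 1)
  J9 needs (1, 1) <= (1, 1) -> finishes; pool += (2, 1) = (3, 2)
  J2 needs (2, 2) <= (3, 2) -> finishes; pool += (2, 1) = (5, 3)
  J3 needs (3, 3) <= (5, 3) -> finishes; pool += (1, 1) = (6, 4)
  J8 needs (4, 1) <= (6, 4) -> finishes; pool += (0, 1) = (6, 5)


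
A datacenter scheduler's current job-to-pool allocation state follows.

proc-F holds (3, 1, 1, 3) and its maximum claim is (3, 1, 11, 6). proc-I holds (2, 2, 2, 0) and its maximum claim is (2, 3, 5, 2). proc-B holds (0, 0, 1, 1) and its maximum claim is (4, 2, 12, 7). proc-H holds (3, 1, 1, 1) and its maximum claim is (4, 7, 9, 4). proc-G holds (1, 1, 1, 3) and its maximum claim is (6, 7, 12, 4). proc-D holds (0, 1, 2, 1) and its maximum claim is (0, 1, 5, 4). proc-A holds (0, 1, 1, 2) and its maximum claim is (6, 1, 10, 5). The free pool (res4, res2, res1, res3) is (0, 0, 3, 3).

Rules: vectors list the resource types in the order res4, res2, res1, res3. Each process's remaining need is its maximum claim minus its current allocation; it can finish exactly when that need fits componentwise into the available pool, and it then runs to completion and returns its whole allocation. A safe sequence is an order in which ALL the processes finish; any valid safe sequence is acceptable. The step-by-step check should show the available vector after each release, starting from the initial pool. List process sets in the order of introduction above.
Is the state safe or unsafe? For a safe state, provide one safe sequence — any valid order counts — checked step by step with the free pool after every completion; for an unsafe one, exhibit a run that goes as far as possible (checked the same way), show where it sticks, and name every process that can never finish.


The state is UNSAFE.
Key observation: the pool after proc-D, proc-I is (2, 3, 7, 4); every surviving request exceeds it in res1, so progress ends there.
A maximal execution: proc-D, proc-I — then nothing else fits. Walking it through:
  pool = (0, 0, 3, 3)
  run proc-D (needs (0, 0, 3, 3), free (0, 0, 3, 3)); after release of (0, 1, 2, 1) the pool is (0, 1, 5, 4)
  run proc-I (needs (0, 1, 3, 2), free (0, 1, 5, 4)); after release of (2, 2, 2, 0) the pool is (2, 3, 7, 4)
  proc-F still needs (0, 0, 10, 3) but only (2, 3, 7, 4) is free — short on res1
  proc-B still needs (4, 2, 11, 6) but only (2, 3, 7, 4) is free — short on res4, res1 and res3
  proc-H still needs (1, 6, 8, 3) but only (2, 3, 7, 4) is free — short on res2 and res1
  proc-G still needs (5, 6, 11, 1) but only (2, 3, 7, 4) is free — short on res4, res2 and res1
  proc-A still needs (6, 0, 9, 3) but only (2, 3, 7, 4) is free — short on res4 and res1
Processes that can never finish: proc-F, proc-B, proc-H, proc-G and proc-A.


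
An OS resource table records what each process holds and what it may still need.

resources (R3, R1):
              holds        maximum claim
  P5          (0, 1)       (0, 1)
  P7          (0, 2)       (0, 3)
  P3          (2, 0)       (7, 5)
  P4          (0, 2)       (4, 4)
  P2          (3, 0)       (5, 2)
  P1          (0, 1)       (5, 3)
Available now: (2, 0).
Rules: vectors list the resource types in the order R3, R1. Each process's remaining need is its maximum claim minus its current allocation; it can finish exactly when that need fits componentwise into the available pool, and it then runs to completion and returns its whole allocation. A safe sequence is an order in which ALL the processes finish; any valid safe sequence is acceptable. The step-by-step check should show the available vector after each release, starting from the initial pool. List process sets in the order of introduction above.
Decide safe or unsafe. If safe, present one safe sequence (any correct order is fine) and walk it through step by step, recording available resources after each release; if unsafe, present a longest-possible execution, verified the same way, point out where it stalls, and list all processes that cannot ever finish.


The state is SAFE; one workable sequence: P5, P7, P2, P1, P4, P3.
Key observation: P7 marks the first exact bind of the order: its need (0, 1) fits the free (2, 1) with zero slack on a requested resource.
Check, step by step:
  pool = (2, 0)
  P5 needs (0, 0) <= (2, 0) -> finishes; pool += (0, 1) = (2, 1)
  P7 needs (0, 1) <= (2, 1) -> finishes; pool += (0, 2) = (2, 3)
  P2 needs (2, 2) <= (2, 3) -> finishes; pool += (3, 0) = (5, 3)
  P1 needs (5, 2) <= (5, 3) -> finishes; pool += (0, 1) = (5, 4)
  P4 needs (4, 2) <= (5, 4) -> finishes; pool += (0, 2) = (5, 6)
  P3 needs (5, 5) <= (5, 6) -> finishes; pool += (2, 0) = (7, 6)


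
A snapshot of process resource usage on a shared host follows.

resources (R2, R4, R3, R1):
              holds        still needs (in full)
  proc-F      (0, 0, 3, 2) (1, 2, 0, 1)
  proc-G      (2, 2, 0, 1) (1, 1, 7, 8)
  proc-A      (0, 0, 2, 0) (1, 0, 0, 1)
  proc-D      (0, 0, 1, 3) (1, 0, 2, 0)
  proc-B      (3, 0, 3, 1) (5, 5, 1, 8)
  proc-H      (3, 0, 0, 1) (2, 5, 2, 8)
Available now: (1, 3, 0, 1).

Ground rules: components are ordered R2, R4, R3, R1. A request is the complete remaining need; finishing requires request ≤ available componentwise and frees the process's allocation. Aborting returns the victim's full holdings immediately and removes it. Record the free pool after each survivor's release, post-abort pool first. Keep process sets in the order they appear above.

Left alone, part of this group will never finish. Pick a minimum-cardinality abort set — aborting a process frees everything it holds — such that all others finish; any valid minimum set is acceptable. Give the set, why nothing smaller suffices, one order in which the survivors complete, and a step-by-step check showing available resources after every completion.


Abort proc-G and proc-B.
Key observation: the returned (5, 2, 3, 2) from proc-G and proc-B is what brings proc-H — unrunnable before, under any order — into play at step 4.
Minimality, checking each single-abort alternative: proc-F alone leaves proc-G blocked (short on R3 and R1); proc-G alone leaves proc-B blocked (short on R2 and R1); proc-A alone leaves proc-G blocked (short on R3 and R1); proc-D alone leaves proc-G blocked (short on R3 and R1); proc-B alone leaves proc-G blocked (short on R1); proc-H alone leaves proc-G blocked (short on R3 and R1).
Survivors finish in the order: proc-A, proc-D, proc-F, proc-H. Verifying each step (pool after the aborts first):
  pool = (6, 5, 3, 3)
  proc-A: need (1, 0, 0, 1) fits (6, 5, 3, 3); releases (0, 0, 2, 0), pool now (6, 5, 5, 3)
  proc-D: need (1, 0, 2, 0) fits (6, 5, 5, 3); releases (0, 0, 1, 3), pool now (6, 5, 6, 6)
  proc-F: need (1, 2, 0, 1) fits (6, 5, 6, 6); releases (0, 0, 3, 2), pool now (6, 5, 9, 8)
  proc-H: need (2, 5, 2, 8) fits (6, 5, 9, 8); releases (3, 0, 0, 1), pool now (9, 5, 9, 9)


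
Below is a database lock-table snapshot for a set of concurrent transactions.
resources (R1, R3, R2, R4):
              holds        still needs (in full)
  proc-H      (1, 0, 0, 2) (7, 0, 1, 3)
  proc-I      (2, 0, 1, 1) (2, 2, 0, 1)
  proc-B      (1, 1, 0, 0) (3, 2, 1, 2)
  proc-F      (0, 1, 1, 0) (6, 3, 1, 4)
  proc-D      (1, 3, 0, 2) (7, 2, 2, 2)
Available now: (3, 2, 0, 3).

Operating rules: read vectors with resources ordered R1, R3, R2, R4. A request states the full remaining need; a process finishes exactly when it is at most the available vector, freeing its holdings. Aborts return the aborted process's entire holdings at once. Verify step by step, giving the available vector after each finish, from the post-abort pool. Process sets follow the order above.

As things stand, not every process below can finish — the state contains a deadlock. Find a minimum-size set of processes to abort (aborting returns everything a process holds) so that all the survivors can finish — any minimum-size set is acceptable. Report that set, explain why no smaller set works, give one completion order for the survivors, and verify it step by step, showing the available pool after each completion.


The answer: abort proc-H.
Key observation: aborting proc-H returns (1, 0, 0, 2), and proc-D — hopeless before — runs at step 4 with the returned capacity in the pool.
Minimality: the empty abort set fails — the state is deadlocked as it stands.
One survivor order: proc-I, proc-B, proc-F, proc-D. Verifying each step (post-abort pool first):
  pool = (4, 2, 0, 5)
  proc-I: need (2, 2, 0, 1) fits (4, 2, 0, 5); releases (2, 0, 1, 1), pool now (6, 2, 1, 6)
  proc-B: need (3, 2, 1, 2) fits (6, 2, 1, 6); releases (1, 1, 0, 0), pool now (7, 3, 1, 6)
  proc-F: need (6, 3, 1, 4) fits (7, 3, 1, 6); releases (0, 1, 1, 0), pool now (7, 4, 2, 6)
  proc-D: need (7, 2, 2, 2) fits (7, 4, 2, 6); releases (1, 3, 0, 2), pool now (8, 7, 2, 8)


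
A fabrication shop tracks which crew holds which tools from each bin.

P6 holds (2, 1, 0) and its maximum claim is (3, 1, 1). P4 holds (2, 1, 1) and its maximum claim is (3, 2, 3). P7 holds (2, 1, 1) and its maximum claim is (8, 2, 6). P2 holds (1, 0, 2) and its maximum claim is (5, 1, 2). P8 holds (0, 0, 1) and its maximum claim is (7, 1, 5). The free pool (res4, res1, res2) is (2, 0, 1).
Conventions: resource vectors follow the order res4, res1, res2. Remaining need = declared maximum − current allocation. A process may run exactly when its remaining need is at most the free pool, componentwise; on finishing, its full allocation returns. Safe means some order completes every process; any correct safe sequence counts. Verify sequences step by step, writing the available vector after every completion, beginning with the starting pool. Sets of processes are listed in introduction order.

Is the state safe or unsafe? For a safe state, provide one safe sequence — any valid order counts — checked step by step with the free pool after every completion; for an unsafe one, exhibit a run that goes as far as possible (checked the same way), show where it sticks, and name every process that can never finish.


SAFE, for example via the order P6, P2, P4, P8, P7.
Key observation: reading the order forward, P6 is the first process whose need (1, 0, 1) meets the free pool (2, 0, 1) exactly on a resource it requests.
Walking it through:
  pool = (2, 0, 1)
  run P6 (needs (1, 0, 1), free (2, 0, 1)); after release of (2, 1, 0) the pool is (4, 1, 1)
  run P2 (needs (4, 1, 0), free (4, 1, 1)); after release of (1, 0, 2) the pool is (5, 1, 3)
  run P4 (needs (1, 1, 2), free (5, 1, 3)); after release of (2, 1, 1) the pool is (7, 2, 4)
  run P8 (needs (7, 1, 4), free (7, 2, 4)); after release of (0, 0, 1) the pool is (7, 2, 5)
  run P7 (needs (6, 1, 5), free (7, 2, 5)); after release of (2, 1, 1) the pool is (9, 3, 6)


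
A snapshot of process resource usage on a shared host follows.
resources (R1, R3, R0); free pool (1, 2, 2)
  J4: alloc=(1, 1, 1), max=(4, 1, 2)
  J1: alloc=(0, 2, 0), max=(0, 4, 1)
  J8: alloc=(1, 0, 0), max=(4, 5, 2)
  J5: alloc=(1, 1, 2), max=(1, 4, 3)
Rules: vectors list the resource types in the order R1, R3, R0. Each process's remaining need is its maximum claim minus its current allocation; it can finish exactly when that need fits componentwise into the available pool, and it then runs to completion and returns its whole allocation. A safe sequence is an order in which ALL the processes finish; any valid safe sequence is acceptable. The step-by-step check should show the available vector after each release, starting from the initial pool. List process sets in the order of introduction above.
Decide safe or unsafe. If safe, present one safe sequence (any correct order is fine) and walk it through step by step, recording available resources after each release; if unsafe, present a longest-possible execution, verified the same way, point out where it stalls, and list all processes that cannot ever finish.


The state is UNSAFE.
Key observation: R1 is the bottleneck — with J1, J5 done the pool holds (2, 5, 4), short of every remaining need.
The run J1, J5 cannot be extended any further. Walking it through:
  pool = (1, 2, 2)
  run J1 (needs (0, 2, 1), free (1, 2, 2)); after release of (0, 2, 0) the pool is (1, 4, 2)
  run J5 (needs (0, 3, 1), free (1, 4, 2)); after release of (1, 1, 2) the pool is (2, 5, 4)
  J4 still needs (3, 0, 1) but only (2, 5, 4) is free — short on R1
  J8 still needs (3, 5, 2) but only (2, 5, 4) is free — short on R1
Permanently blocked: J4 and J8.


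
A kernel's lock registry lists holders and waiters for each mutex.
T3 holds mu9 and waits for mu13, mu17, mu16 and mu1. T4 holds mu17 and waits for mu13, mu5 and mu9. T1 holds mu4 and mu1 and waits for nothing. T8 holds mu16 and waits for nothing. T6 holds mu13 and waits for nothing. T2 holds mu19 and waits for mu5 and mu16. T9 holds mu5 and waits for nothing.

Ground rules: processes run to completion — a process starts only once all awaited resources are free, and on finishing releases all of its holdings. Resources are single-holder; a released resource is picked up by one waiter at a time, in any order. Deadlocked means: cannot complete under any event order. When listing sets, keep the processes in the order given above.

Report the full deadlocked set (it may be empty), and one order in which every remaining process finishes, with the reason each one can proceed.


Deadlocked set: T3 and T4.
Key observation: the cycle T3 -> T4 -> T3 can never break — each member waits on the next; no other process is dragged down with it.
One completion order for the rest: T1, T9, T8, T2, T6.
Walking it through:
  T1: no waits; runs immediately, freeing mu4 and mu1
  T9: no waits; runs immediately, freeing mu5
  T8: no waits; runs immediately, freeing mu16
  T2 waits on mu5 and mu16 — all released -> runs and releases mu19
  T6: no waits; runs immediately, freeing mu13


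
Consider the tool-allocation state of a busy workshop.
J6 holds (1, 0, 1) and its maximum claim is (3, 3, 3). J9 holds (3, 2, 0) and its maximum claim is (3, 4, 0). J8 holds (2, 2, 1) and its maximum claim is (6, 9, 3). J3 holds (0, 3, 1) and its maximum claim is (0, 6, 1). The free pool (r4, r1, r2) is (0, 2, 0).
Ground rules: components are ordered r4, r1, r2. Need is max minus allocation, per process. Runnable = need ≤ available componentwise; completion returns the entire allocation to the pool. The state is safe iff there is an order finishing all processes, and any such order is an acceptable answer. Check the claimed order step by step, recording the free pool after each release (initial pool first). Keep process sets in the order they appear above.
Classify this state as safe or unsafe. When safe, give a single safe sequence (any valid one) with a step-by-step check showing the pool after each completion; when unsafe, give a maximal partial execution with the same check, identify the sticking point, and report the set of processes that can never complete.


UNSAFE.
Key observation: once J9, J3 finish, the pool peaks at (3, 7, 1) — and every remaining process still needs more r2 than that.
A maximal execution: J9, J3 — then nothing else fits. Check, step by step:
  pool = (0, 2, 0)
  run J9 (needs (0, 2, 0), free (0, 2, 0)); after release of (3, 2, 0) the pool is (3, 4, 0)
  run J3 (needs (0, 3, 0), free (3, 4, 0)); after release of (0, 3, 1) the pool is (3, 7, 1)
  blocked: J6 wants (2, 3, 2), pool (3, 7, 1) — not enough r2
  blocked: J8 wants (4, 7, 2), pool (3, 7, 1) — not enough r4 and r2
Permanently blocked: J6 and J8.


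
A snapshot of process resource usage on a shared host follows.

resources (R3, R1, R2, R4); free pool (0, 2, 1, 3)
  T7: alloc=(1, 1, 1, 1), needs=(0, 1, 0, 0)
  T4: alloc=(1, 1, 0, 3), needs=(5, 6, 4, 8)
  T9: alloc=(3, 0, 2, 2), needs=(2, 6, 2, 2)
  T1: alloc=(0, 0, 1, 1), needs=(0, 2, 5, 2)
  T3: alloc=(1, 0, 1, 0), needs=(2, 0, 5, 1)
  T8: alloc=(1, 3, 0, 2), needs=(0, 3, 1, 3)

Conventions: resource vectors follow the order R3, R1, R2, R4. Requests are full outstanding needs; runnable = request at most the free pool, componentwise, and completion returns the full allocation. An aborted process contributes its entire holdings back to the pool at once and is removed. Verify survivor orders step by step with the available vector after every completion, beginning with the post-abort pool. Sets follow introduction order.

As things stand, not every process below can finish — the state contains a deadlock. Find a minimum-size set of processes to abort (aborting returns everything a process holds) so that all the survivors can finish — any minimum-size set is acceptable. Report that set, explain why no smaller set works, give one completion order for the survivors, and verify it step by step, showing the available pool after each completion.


Abort T1.
Key observation: T3 had no path to completion before; after the abort of T1 ((0, 0, 1, 1) returned), step 5 is where it fits.
No smaller set exists: with zero aborts the deadlock remains.
One survivor order: T7, T8, T9, T4, T3. Step-by-step check (post-abort pool first):
  pool = (0, 2, 2, 4)
  T7 needs (0, 1, 0, 0) <= (0, 2, 2, 4) -> finishes; pool += (1, 1, 1, 1) = (1, 3, 3, 5)
  T8 needs (0, 3, 1, 3) <= (1, 3, 3, 5) -> finishes; pool += (1, 3, 0, 2) = (2, 6, 3, 7)
  T9 needs (2, 6, 2, 2) <= (2, 6, 3, 7) -> finishes; pool += (3, 0, 2, 2) = (5, 6, 5, 9)
  T4 needs (5, 6, 4, 8) <= (5, 6, 5, 9) -> finishes; pool += (1, 1, 0, 3) = (6, 7, 5, 12)
  T3 needs (2, 0, 5, 1) <= (6, 7, 5, 12) -> finishes; pool += (1, 0, 1, 0) = (7, 7, 6, 12)


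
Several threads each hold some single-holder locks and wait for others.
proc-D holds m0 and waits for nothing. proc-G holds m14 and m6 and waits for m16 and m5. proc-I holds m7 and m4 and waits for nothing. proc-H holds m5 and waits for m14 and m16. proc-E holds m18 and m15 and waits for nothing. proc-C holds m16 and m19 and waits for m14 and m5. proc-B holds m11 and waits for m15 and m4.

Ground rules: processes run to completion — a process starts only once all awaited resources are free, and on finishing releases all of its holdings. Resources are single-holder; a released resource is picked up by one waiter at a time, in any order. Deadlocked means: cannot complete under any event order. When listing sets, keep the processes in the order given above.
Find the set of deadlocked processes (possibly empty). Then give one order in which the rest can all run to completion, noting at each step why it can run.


The deadlocked set is proc-G, proc-H and proc-C.
Key observation: proc-G -> proc-H -> proc-G is a circular wait — nothing in it can go first; proc-C is caught in further circular waits.
A valid finishing order for the others: proc-I, proc-E, proc-D, proc-B.
Check, step by step:
  run proc-I (it waits on nothing); releases m7 and m4
  run proc-E (it waits on nothing); releases m18 and m15
  run proc-D (it waits on nothing); releases m0
  proc-B: everything it awaited (m15 and m4) is free; runs, freeing m11


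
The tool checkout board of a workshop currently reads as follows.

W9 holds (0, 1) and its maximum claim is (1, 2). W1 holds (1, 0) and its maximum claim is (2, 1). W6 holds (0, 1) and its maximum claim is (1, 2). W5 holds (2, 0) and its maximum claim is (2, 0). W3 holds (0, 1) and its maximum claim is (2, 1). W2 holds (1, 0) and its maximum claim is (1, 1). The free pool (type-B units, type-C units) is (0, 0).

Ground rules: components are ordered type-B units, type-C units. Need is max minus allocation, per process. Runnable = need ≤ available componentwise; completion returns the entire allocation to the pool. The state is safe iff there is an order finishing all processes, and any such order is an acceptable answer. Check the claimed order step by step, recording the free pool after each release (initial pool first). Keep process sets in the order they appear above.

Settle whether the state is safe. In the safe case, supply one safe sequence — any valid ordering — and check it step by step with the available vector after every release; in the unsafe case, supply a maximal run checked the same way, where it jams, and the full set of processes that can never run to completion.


The state is SAFE; one workable sequence: W5, W3, W2, W6, W1, W9.
Key observation: the order's first zero-slack moment is W3 ((2, 0) needed, (2, 0) free — a requested resource with nothing to spare).
Verifying each step:
  pool = (0, 0)
  run W5 (needs (0, 0), free (0, 0)); after release of (2, 0) the pool is (2, 0)
  run W3 (needs (2, 0), free (2, 0)); after release of (0, 1) the pool is (2, 1)
  run W2 (needs (0, 1), free (2, 1)); after release of (1, 0) the pool is (3, 1)
  run W6 (needs (1, 1), free (3, 1)); after release of (0, 1) the pool is (3, 2)
  run W1 (needs (1, 1), free (3, 2)); after release of (1, 0) the pool is (4, 2)
  run W9 (needs (1, 1), free (4, 2)); after release of (0, 1) the pool is (4, 3)


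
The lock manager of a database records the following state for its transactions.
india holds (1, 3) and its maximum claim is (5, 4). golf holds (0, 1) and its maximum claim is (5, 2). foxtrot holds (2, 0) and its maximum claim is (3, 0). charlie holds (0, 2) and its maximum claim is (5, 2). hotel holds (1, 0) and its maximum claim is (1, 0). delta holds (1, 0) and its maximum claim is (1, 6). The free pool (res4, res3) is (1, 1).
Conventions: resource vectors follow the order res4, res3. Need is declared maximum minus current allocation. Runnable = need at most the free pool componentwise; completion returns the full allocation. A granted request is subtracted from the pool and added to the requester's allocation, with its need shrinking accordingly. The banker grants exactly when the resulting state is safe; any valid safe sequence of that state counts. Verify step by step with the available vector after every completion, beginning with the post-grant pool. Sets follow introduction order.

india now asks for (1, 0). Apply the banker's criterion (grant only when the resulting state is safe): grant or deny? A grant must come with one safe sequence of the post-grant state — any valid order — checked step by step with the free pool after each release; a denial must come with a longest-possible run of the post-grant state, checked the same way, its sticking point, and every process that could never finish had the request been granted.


GRANT — the state after the grant stays safe, e.g. via hotel, foxtrot, india, charlie, golf, delta.
Key observation: post-grant, (0, 1) remains, and an order beginning with hotel completes everyone.
Verifying the post-grant state step by step:
  pool = (0, 1)
  hotel: need (0, 0) fits (0, 1); releases (1, 0), pool now (1, 1)
  foxtrot: need (1, 0) fits (1, 1); releases (2, 0), pool now (3, 1)
  india: need (3, 1) fits (3, 1); releases (2, 3), pool now (5, 4)
  charlie: need (5, 0) fits (5, 4); releases (0, 2), pool now (5, 6)
  golf: need (5, 1) fits (5, 6); releases (0, 1), pool now (5, 7)
  delta: need (0, 6) fits (5, 7); releases (1, 0), pool now (6, 7)


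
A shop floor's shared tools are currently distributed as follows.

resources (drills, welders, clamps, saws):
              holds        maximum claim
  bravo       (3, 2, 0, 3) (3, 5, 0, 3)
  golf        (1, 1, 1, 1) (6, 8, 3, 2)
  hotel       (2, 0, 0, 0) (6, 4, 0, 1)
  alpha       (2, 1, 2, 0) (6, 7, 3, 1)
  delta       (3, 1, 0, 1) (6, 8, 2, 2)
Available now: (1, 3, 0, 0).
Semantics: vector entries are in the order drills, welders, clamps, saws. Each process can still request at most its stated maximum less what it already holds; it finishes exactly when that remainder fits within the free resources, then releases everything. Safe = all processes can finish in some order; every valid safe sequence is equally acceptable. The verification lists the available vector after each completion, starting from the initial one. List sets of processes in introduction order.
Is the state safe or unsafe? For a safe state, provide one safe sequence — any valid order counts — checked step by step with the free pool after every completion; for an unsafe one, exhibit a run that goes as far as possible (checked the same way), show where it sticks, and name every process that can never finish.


UNSAFE — no complete ordering exists.
Key observation: welders is the bottleneck — with bravo, hotel done the pool holds (6, 5, 0, 3), short of every remaining need.
Going as far as possible: bravo, hotel; after that, nothing fits. Step-by-step check:
  pool = (1, 3, 0, 0)
  bravo: need (0, 3, 0, 0) fits (1, 3, 0, 0); releases (3, 2, 0, 3), pool now (4, 5, 0, 3)
  hotel: need (4, 4, 0, 1) fits (4, 5, 0, 3); releases (2, 0, 0, 0), pool now (6, 5, 0, 3)
  golf still needs (5, 7, 2, 1) but only (6, 5, 0, 3) is free — short on welders and clamps
  alpha still needs (4, 6, 1, 1) but only (6, 5, 0, 3) is free — short on welders and clamps
  delta still needs (3, 7, 2, 1) but only (6, 5, 0, 3) is free — short on welders and clamps
Processes that can never finish: golf, alpha and delta.


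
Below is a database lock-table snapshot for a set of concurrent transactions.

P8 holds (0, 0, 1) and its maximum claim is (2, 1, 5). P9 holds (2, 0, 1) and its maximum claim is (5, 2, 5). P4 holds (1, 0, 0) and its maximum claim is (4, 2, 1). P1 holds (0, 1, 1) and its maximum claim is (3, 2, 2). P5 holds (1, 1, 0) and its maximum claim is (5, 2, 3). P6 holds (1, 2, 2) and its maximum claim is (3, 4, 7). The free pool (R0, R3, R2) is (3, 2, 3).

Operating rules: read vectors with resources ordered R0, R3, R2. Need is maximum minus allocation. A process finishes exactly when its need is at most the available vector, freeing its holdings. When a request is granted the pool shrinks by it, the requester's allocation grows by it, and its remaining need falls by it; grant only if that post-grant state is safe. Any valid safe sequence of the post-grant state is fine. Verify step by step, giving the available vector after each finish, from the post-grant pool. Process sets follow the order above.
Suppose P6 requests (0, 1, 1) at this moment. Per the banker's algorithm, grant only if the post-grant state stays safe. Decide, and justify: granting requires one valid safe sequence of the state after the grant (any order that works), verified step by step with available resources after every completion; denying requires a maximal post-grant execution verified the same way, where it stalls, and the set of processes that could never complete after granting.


DENY — the pretend-granted state is unsafe.
Key observation: no order helps: past P1, P4, P5, the free pool tops out at (5, 3, 3), below what each blocked process needs in R2.
After a pretend grant, a maximal execution: P1, P4, P5 — then nothing else fits. Verifying each step:
  pool = (3, 1, 2)
  P1 needs (3, 1, 1) <= (3, 1, 2) -> finishes; pool += (0, 1, 1) = (3, 2, 3)
  P4 needs (3, 2, 1) <= (3, 2, 3) -> finishes; pool += (1, 0, 0) = (4, 2, 3)
  P5 needs (4, 1, 3) <= (4, 2, 3) -> finishes; pool += (1, 1, 0) = (5, 3, 3)
  blocked: P8 wants (2, 1, 4), pool (5, 3, 3) — not enough R2
  blocked: P9 wants (3, 2, 4), pool (5, 3, 3) — not enough R2
  blocked: P6 wants (2, 1, 4), pool (5, 3, 3) — not enough R2
Had the request been granted, P8, P9 and P6 could never finish.
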